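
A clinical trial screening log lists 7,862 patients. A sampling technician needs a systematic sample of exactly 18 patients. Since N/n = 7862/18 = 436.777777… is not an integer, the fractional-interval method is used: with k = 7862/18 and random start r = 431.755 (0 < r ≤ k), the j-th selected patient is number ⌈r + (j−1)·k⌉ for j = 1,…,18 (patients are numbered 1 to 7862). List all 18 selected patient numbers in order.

432, 869, 1306, 1743, 2179, 2616, 3053, 3490, 3926, 4363, 4800, 5237, 5674, 6110, 6547, 6984, 7421, 7857

j=1: r + 0k = 431.755 → ⌈·⌉ = 432
j=2: r + 1k = 868.532777… → ⌈·⌉ = 869
j=3: r + 2k = 1305.310555… → ⌈·⌉ = 1306
j=4: r + 3k = 1742.088333… → ⌈·⌉ = 1743
j=5: r + 4k = 2178.866111… → ⌈·⌉ = 2179
j=6: r + 5k = 2615.643888… → ⌈·⌉ = 2616
j=7: r + 6k = 3052.421666… → ⌈·⌉ = 3053
j=8: r + 7k = 3489.199444… → ⌈·⌉ = 3490
j=9: r + 8k = 3925.977222… → ⌈·⌉ = 3926
j=10: r + 9k = 4362.755 → ⌈·⌉ = 4363
j=11: r + 10k = 4799.532777… → ⌈·⌉ = 4800
j=12: r + 11k = 5236.310555… → ⌈·⌉ = 5237
j=13: r + 12k = 5673.088333… → ⌈·⌉ = 5674
j=14: r + 13k = 6109.866111… → ⌈·⌉ = 6110
j=15: r + 14k = 6546.643888… → ⌈·⌉ = 6547
j=16: r + 15k = 6983.421666… → ⌈·⌉ = 6984
j=17: r + 16k = 7420.199444… → ⌈·⌉ = 7421
j=18: r + 17k = 7856.977222… → ⌈·⌉ = 7857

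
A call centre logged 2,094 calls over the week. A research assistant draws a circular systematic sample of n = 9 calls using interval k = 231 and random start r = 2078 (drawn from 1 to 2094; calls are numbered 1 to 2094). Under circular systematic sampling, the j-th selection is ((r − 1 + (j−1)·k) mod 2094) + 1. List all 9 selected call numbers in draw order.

Selection 1: 2078
Selection 2: 2078 + 231 = 2309 → 2309 − 2094 = 215
Selection 3: 215 + 231 = 446
Selection 4: 446 + 231 = 677
Selection 5: 677 + 231 = 908
Selection 6: 908 + 231 = 1139
Selection 7: 1139 + 231 = 1370
Selection 8: 1370 + 231 = 1601
Selection 9: 1601 + 231 = 1832

2078, 215, 446, 677, 908, 1139, 1370, 1601, 1832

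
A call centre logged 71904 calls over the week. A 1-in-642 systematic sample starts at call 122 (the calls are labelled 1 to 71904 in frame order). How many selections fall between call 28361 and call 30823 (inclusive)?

4

k = 642
First selection ≥ 28361: 122 + ⌈(28361−122)/642⌉·642 = 122 + 44×642 = 28370
Last selection ≤ 30823: 122 + ⌊(30823−122)/642⌋·642 = 122 + 47×642 = 30296
Count = 47 − 44 + 1 = 4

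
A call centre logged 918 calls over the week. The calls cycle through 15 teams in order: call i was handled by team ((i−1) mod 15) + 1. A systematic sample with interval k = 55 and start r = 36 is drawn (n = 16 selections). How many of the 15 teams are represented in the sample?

3

Consecutive selections differ by k = 55, so their team numbers differ by 55 mod 15 = 10.
gcd(55, 15) = 5, so the sample visits 15/5 = 3 distinct residues mod 15.
Start 36 is team 6; the teams hit are 1, 6, 11.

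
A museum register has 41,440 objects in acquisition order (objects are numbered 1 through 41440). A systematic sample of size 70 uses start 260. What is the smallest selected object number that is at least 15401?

k = 41440/70 = 592
Steps past start: ⌈(15401 − 260)/592⌉ = ⌈15141/592⌉ = 26
Selected object: 260 + 26×592 = 15652

15652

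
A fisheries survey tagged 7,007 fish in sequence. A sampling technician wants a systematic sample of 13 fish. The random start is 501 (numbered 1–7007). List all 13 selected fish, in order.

501, 1040, 1579, 2118, 2657, 3196, 3735, 4274, 4813, 5352, 5891, 6430, 6969

k = N/n = 7007/13 = 539
fish 1: 501
fish 2: 501 + 539 = 1040
fish 3: 1040 + 539 = 1579
fish 4: 1579 + 539 = 2118
fish 5: 2118 + 539 = 2657
fish 6: 2657 + 539 = 3196
fish 7: 3196 + 539 = 3735
fish 8: 3735 + 539 = 4274
fish 9: 4274 + 539 = 4813
fish 10: 4813 + 539 = 5352
fish 11: 5352 + 539 = 5891
fish 12: 5891 + 539 = 6430
fish 13: 6430 + 539 = 6969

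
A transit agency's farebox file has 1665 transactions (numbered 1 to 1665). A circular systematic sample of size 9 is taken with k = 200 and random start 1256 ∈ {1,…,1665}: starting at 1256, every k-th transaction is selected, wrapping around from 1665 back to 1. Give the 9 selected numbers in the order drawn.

Selection 1: 1256
Selection 2: 1256 + 200 = 1456
Selection 3: 1456 + 200 = 1656
Selection 4: 1656 + 200 = 1856 → 1856 − 1665 = 191
Selection 5: 191 + 200 = 391
Selection 6: 391 + 200 = 591
Selection 7: 591 + 200 = 791
Selection 8: 791 + 200 = 991
Selection 9: 991 + 200 = 1191

1256, 1456, 1656, 191, 391, 591, 791, 991, 1191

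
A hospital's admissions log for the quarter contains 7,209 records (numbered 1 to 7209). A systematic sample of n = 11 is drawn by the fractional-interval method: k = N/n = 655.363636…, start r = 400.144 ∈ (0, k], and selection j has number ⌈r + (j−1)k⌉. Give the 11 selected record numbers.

j=1: r + 0k = 400.144 → ⌈·⌉ = 401
j=2: r + 1k = 1055.507636… → ⌈·⌉ = 1056
j=3: r + 2k = 1710.871272… → ⌈·⌉ = 1711
j=4: r + 3k = 2366.234909… → ⌈·⌉ = 2367
j=5: r + 4k = 3021.598545… → ⌈·⌉ = 3022
j=6: r + 5k = 3676.962181… → ⌈·⌉ = 3677
j=7: r + 6k = 4332.325818… → ⌈·⌉ = 4333
j=8: r + 7k = 4987.689454… → ⌈·⌉ = 4988
j=9: r + 8k = 5643.053090… → ⌈·⌉ = 5644
j=10: r + 9k = 6298.416727… → ⌈·⌉ = 6299
j=11: r + 10k = 6953.780363… → ⌈·⌉ = 6954

401, 1056, 1711, 2367, 3022, 3677, 4333, 4988, 5644, 6299, 6954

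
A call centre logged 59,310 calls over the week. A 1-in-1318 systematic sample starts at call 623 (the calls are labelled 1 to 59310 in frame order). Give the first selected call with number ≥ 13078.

13803

k = 1318
Steps past start: ⌈(13078 − 623)/1318⌉ = ⌈12455/1318⌉ = 10
Selected call: 623 + 10×1318 = 13803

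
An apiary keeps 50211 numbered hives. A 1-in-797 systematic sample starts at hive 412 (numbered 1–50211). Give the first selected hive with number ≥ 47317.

k = 797
Steps past start: ⌈(47317 − 412)/797⌉ = ⌈46905/797⌉ = 59
Selected hive: 412 + 59×797 = 47435

47435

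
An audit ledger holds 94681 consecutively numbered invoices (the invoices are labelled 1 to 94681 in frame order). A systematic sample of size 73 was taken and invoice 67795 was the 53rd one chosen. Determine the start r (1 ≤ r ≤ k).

k = 94681/73 = 1297
r = 67795 − (53−1)×1297 = 67795 − 67444 = 351

351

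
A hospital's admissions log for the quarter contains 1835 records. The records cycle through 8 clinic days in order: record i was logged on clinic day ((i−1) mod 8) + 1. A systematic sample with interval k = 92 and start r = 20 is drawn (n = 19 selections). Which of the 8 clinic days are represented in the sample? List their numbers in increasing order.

Consecutive selections differ by k = 92, so their clinic day numbers differ by 92 mod 8 = 4.
gcd(92, 8) = 4, so the sample visits 8/4 = 2 distinct residues mod 8.
Start 20 is clinic day 4; the clinic days hit are 4, 8.

4, 8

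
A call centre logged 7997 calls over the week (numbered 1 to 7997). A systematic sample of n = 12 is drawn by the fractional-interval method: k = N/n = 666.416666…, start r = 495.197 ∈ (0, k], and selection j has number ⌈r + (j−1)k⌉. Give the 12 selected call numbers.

j=1: r + 0k = 495.197 → ⌈·⌉ = 496
j=2: r + 1k = 1161.613666… → ⌈·⌉ = 1162
j=3: r + 2k = 1828.030333… → ⌈·⌉ = 1829
j=4: r + 3k = 2494.447 → ⌈·⌉ = 2495
j=5: r + 4k = 3160.863666… → ⌈·⌉ = 3161
j=6: r + 5k = 3827.280333… → ⌈·⌉ = 3828
j=7: r + 6k = 4493.697 → ⌈·⌉ = 4494
j=8: r + 7k = 5160.113666… → ⌈·⌉ = 5161
j=9: r + 8k = 5826.530333… → ⌈·⌉ = 5827
j=10: r + 9k = 6492.947 → ⌈·⌉ = 6493
j=11: r + 10k = 7159.363666… → ⌈·⌉ = 7160
j=12: r + 11k = 7825.780333… → ⌈·⌉ = 7826

496, 1162, 1829, 2495, 3161, 3828, 4494, 5161, 5827, 6493, 7160, 7826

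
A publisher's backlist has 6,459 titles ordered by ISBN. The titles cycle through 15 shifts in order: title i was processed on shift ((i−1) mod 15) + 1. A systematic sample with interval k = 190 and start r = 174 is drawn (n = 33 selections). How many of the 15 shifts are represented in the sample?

Consecutive selections differ by k = 190, so their shift numbers differ by 190 mod 15 = 10.
gcd(190, 15) = 5, so the sample visits 15/5 = 3 distinct residues mod 15.
Start 174 is shift 9; the shifts hit are 4, 9, 14.

3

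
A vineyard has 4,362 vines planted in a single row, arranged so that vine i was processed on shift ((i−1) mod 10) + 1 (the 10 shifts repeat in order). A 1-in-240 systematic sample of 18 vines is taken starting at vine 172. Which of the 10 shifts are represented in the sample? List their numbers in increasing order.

Consecutive selections differ by k = 240, so their shift numbers differ by 240 mod 10 = 0.
gcd(240, 10) = 10, so the sample visits 10/10 = 1 distinct residues mod 10.
Start 172 is shift 2; the shifts hit are 2.

2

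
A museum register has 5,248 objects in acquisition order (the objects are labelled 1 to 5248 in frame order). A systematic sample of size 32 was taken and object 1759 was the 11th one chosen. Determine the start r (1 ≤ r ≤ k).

119

k = 5248/32 = 164
r = 1759 − (11−1)×164 = 1759 − 1640 = 119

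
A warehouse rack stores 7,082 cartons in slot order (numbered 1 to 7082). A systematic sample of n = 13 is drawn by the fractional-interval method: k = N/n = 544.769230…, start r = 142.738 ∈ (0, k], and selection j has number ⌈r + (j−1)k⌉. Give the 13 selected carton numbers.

143, 688, 1233, 1778, 2322, 2867, 3412, 3957, 4501, 5046, 5591, 6136, 6680

j=1: r + 0k = 142.738 → ⌈·⌉ = 143
j=2: r + 1k = 687.507230… → ⌈·⌉ = 688
j=3: r + 2k = 1232.276461… → ⌈·⌉ = 1233
j=4: r + 3k = 1777.045692… → ⌈·⌉ = 1778
j=5: r + 4k = 2321.814923… → ⌈·⌉ = 2322
j=6: r + 5k = 2866.584153… → ⌈·⌉ = 2867
j=7: r + 6k = 3411.353384… → ⌈·⌉ = 3412
j=8: r + 7k = 3956.122615… → ⌈·⌉ = 3957
j=9: r + 8k = 4500.891846… → ⌈·⌉ = 4501
j=10: r + 9k = 5045.661076… → ⌈·⌉ = 5046
j=11: r + 10k = 5590.430307… → ⌈·⌉ = 5591
j=12: r + 11k = 6135.199538… → ⌈·⌉ = 6136
j=13: r + 12k = 6679.968769… → ⌈·⌉ = 6680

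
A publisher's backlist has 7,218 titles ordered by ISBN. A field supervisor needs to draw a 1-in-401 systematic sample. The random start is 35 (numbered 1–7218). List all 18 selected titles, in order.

title 1: 35
title 2: 35 + 401 = 436
title 3: 436 + 401 = 837
title 4: 837 + 401 = 1238
title 5: 1238 + 401 = 1639
title 6: 1639 + 401 = 2040
title 7: 2040 + 401 = 2441
title 8: 2441 + 401 = 2842
title 9: 2842 + 401 = 3243
title 10: 3243 + 401 = 3644
title 11: 3644 + 401 = 4045
title 12: 4045 + 401 = 4446
title 13: 4446 + 401 = 4847
title 14: 4847 + 401 = 5248
title 15: 5248 + 401 = 5649
title 16: 5649 + 401 = 6050
title 17: 6050 + 401 = 6451
title 18: 6451 + 401 = 6852

35, 436, 837, 1238, 1639, 2040, 2441, 2842, 3243, 3644, 4045, 4446, 4847, 5248, 5649, 6050, 6451, 6852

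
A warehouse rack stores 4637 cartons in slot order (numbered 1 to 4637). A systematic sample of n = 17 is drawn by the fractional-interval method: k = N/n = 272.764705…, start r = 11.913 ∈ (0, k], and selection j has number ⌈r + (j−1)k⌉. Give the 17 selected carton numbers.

12, 285, 558, 831, 1103, 1376, 1649, 1922, 2195, 2467, 2740, 3013, 3286, 3558, 3831, 4104, 4377

j=1: r + 0k = 11.913 → ⌈·⌉ = 12
j=2: r + 1k = 284.677705… → ⌈·⌉ = 285
j=3: r + 2k = 557.442411… → ⌈·⌉ = 558
j=4: r + 3k = 830.207117… → ⌈·⌉ = 831
j=5: r + 4k = 1102.971823… → ⌈·⌉ = 1103
j=6: r + 5k = 1375.736529… → ⌈·⌉ = 1376
j=7: r + 6k = 1648.501235… → ⌈·⌉ = 1649
j=8: r + 7k = 1921.265941… → ⌈·⌉ = 1922
j=9: r + 8k = 2194.030647… → ⌈·⌉ = 2195
j=10: r + 9k = 2466.795352… → ⌈·⌉ = 2467
j=11: r + 10k = 2739.560058… → ⌈·⌉ = 2740
j=12: r + 11k = 3012.324764… → ⌈·⌉ = 3013
j=13: r + 12k = 3285.089470… → ⌈·⌉ = 3286
j=14: r + 13k = 3557.854176… → ⌈·⌉ = 3558
j=15: r + 14k = 3830.618882… → ⌈·⌉ = 3831
j=16: r + 15k = 4103.383588… → ⌈·⌉ = 4104
j=17: r + 16k = 4376.148294… → ⌈·⌉ = 4377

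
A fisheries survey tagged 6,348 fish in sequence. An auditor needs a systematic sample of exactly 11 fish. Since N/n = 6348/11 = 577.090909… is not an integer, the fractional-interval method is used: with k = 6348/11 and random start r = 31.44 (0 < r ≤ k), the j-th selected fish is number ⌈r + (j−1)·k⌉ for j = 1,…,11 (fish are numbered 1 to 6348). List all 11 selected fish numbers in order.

j=1: r + 0k = 31.44 → ⌈·⌉ = 32
j=2: r + 1k = 608.530909… → ⌈·⌉ = 609
j=3: r + 2k = 1185.621818… → ⌈·⌉ = 1186
j=4: r + 3k = 1762.712727… → ⌈·⌉ = 1763
j=5: r + 4k = 2339.803636… → ⌈·⌉ = 2340
j=6: r + 5k = 2916.894545… → ⌈·⌉ = 2917
j=7: r + 6k = 3493.985454… → ⌈·⌉ = 3494
j=8: r + 7k = 4071.076363… → ⌈·⌉ = 4072
j=9: r + 8k = 4648.167272… → ⌈·⌉ = 4649
j=10: r + 9k = 5225.258181… → ⌈·⌉ = 5226
j=11: r + 10k = 5802.349090… → ⌈·⌉ = 5803

32, 609, 1186, 1763, 2340, 2917, 3494, 4072, 4649, 5226, 5803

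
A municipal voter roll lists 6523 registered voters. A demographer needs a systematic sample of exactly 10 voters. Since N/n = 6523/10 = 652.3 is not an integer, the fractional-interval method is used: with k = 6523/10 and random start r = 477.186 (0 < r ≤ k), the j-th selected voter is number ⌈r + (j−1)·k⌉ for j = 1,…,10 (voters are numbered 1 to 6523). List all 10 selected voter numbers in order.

478, 1130, 1782, 2435, 3087, 3739, 4391, 5044, 5696, 6348

j=1: r + 0k = 477.186 → ⌈·⌉ = 478
j=2: r + 1k = 1129.486 → ⌈·⌉ = 1130
j=3: r + 2k = 1781.786 → ⌈·⌉ = 1782
j=4: r + 3k = 2434.086 → ⌈·⌉ = 2435
j=5: r + 4k = 3086.386 → ⌈·⌉ = 3087
j=6: r + 5k = 3738.686 → ⌈·⌉ = 3739
j=7: r + 6k = 4390.986 → ⌈·⌉ = 4391
j=8: r + 7k = 5043.286 → ⌈·⌉ = 5044
j=9: r + 8k = 5695.586 → ⌈·⌉ = 5696
j=10: r + 9k = 6347.886 → ⌈·⌉ = 6348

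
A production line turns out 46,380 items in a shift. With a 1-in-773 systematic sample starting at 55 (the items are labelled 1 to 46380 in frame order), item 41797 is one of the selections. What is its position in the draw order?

55

k = 773
position = (41797 − 55)/773 + 1 = 41742/773 + 1 = 54 + 1 = 55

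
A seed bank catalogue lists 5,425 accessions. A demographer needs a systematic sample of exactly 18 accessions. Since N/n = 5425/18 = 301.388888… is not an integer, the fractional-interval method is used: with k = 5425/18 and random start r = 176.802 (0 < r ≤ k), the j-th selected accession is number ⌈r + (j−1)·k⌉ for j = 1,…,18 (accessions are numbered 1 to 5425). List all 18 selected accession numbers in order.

177, 479, 780, 1081, 1383, 1684, 1986, 2287, 2588, 2890, 3191, 3493, 3794, 4095, 4397, 4698, 5000, 5301

j=1: r + 0k = 176.802 → ⌈·⌉ = 177
j=2: r + 1k = 478.190888… → ⌈·⌉ = 479
j=3: r + 2k = 779.579777… → ⌈·⌉ = 780
j=4: r + 3k = 1080.968666… → ⌈·⌉ = 1081
j=5: r + 4k = 1382.357555… → ⌈·⌉ = 1383
j=6: r + 5k = 1683.746444… → ⌈·⌉ = 1684
j=7: r + 6k = 1985.135333… → ⌈·⌉ = 1986
j=8: r + 7k = 2286.524222… → ⌈·⌉ = 2287
j=9: r + 8k = 2587.913111… → ⌈·⌉ = 2588
j=10: r + 9k = 2889.302 → ⌈·⌉ = 2890
j=11: r + 10k = 3190.690888… → ⌈·⌉ = 3191
j=12: r + 11k = 3492.079777… → ⌈·⌉ = 3493
j=13: r + 12k = 3793.468666… → ⌈·⌉ = 3794
j=14: r + 13k = 4094.857555… → ⌈·⌉ = 4095
j=15: r + 14k = 4396.246444… → ⌈·⌉ = 4397
j=16: r + 15k = 4697.635333… → ⌈·⌉ = 4698
j=17: r + 16k = 4999.024222… → ⌈·⌉ = 5000
j=18: r + 17k = 5300.413111… → ⌈·⌉ = 5301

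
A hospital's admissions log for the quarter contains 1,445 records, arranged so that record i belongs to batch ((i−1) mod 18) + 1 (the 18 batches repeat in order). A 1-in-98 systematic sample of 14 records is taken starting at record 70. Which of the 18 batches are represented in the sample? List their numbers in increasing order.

2, 4, 6, 8, 10, 12, 14, 16, 18

Consecutive selections differ by k = 98, so their batch numbers differ by 98 mod 18 = 8.
gcd(98, 18) = 2, so the sample visits 18/2 = 9 distinct residues mod 18.
Start 70 is batch 16; the batches hit are 2, 4, 6, 8, 10, 12, 14, 16, 18.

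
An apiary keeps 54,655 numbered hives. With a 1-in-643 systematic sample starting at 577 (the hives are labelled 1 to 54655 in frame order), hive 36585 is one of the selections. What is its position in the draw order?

k = 643
position = (36585 − 577)/643 + 1 = 36008/643 + 1 = 56 + 1 = 57

57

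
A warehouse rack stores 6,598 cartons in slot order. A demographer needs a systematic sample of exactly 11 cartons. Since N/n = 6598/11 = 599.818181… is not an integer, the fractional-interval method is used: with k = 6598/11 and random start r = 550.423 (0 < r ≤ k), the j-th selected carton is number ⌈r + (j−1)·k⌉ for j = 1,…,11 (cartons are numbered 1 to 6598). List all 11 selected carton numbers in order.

551, 1151, 1751, 2350, 2950, 3550, 4150, 4750, 5349, 5949, 6549

j=1: r + 0k = 550.423 → ⌈·⌉ = 551
j=2: r + 1k = 1150.241181… → ⌈·⌉ = 1151
j=3: r + 2k = 1750.059363… → ⌈·⌉ = 1751
j=4: r + 3k = 2349.877545… → ⌈·⌉ = 2350
j=5: r + 4k = 2949.695727… → ⌈·⌉ = 2950
j=6: r + 5k = 3549.513909… → ⌈·⌉ = 3550
j=7: r + 6k = 4149.332090… → ⌈·⌉ = 4150
j=8: r + 7k = 4749.150272… → ⌈·⌉ = 4750
j=9: r + 8k = 5348.968454… → ⌈·⌉ = 5349
j=10: r + 9k = 5948.786636… → ⌈·⌉ = 5949
j=11: r + 10k = 6548.604818… → ⌈·⌉ = 6549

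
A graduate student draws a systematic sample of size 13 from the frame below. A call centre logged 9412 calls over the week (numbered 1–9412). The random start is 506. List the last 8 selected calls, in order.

k = N/n = 9412/13 = 724
6th selection = 506 + 5×724 = 4126
7th: 4126 + 724 = 4850
8th: 4850 + 724 = 5574
9th: 5574 + 724 = 6298
10th: 6298 + 724 = 7022
11th: 7022 + 724 = 7746
12th: 7746 + 724 = 8470
13th: 8470 + 724 = 9194

4126, 4850, 5574, 6298, 7022, 7746, 8470, 9194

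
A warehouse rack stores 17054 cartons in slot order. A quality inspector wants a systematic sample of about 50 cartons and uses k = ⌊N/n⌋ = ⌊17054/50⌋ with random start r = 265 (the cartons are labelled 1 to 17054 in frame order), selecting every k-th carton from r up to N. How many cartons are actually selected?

k = ⌊17054/50⌋ = 341
Achieved size = ⌊(17054 − 265)/341⌋ + 1 = ⌊16789/341⌋ + 1 = 49 + 1 = 50
(last selection: 265 + 49×341 = 16974 ≤ 17054; next would be 17315 > 17054)

50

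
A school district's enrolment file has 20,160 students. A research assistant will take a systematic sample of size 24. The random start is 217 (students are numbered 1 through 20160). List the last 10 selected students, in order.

k = N/n = 20160/24 = 840
15th selection = 217 + 14×840 = 11977
16th: 11977 + 840 = 12817
17th: 12817 + 840 = 13657
18th: 13657 + 840 = 14497
19th: 14497 + 840 = 15337
20th: 15337 + 840 = 16177
21st: 16177 + 840 = 17017
22nd: 17017 + 840 = 17857
23rd: 17857 + 840 = 18697
24th: 18697 + 840 = 19537

11977, 12817, 13657, 14497, 15337, 16177, 17017, 17857, 18697, 19537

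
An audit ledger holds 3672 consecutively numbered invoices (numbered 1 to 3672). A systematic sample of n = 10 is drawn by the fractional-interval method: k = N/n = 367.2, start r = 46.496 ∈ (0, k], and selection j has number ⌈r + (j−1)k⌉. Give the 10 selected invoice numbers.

j=1: r + 0k = 46.496 → ⌈·⌉ = 47
j=2: r + 1k = 413.696 → ⌈·⌉ = 414
j=3: r + 2k = 780.896 → ⌈·⌉ = 781
j=4: r + 3k = 1148.096 → ⌈·⌉ = 1149
j=5: r + 4k = 1515.296 → ⌈·⌉ = 1516
j=6: r + 5k = 1882.496 → ⌈·⌉ = 1883
j=7: r + 6k = 2249.696 → ⌈·⌉ = 2250
j=8: r + 7k = 2616.896 → ⌈·⌉ = 2617
j=9: r + 8k = 2984.096 → ⌈·⌉ = 2985
j=10: r + 9k = 3351.296 → ⌈·⌉ = 3352

47, 414, 781, 1149, 1516, 1883, 2250, 2617, 2985, 3352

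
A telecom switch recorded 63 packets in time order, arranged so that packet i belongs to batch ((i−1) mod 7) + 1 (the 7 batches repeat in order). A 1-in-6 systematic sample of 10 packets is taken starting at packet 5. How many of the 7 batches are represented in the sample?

7

Consecutive selections differ by k = 6, so their batch numbers differ by 6 mod 7 = 6.
gcd(6, 7) = 1, so the sample visits 7/1 = 7 distinct residues mod 7.
Start 5 is batch 5; the batches hit are 1, 2, 3, 4, 5, 6, 7.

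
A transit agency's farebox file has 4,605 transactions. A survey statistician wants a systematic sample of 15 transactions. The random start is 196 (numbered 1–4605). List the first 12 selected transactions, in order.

k = N/n = 4605/15 = 307
transaction 1: 196
transaction 2: 196 + 307 = 503
transaction 3: 503 + 307 = 810
transaction 4: 810 + 307 = 1117
transaction 5: 1117 + 307 = 1424
transaction 6: 1424 + 307 = 1731
transaction 7: 1731 + 307 = 2038
transaction 8: 2038 + 307 = 2345
transaction 9: 2345 + 307 = 2652
transaction 10: 2652 + 307 = 2959
transaction 11: 2959 + 307 = 3266
transaction 12: 3266 + 307 = 3573

196, 503, 810, 1117, 1424, 1731, 2038, 2345, 2652, 2959, 3266, 3573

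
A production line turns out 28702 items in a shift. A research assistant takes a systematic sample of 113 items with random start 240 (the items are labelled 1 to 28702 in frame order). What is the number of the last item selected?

k = 28702/113 = 254
113th selection = r + (113−1)·k = 240 + 112×254 = 240 + 28448 = 28688

28688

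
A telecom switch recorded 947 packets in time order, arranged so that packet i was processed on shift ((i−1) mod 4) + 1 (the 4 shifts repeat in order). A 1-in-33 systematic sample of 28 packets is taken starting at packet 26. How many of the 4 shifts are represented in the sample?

Consecutive selections differ by k = 33, so their shift numbers differ by 33 mod 4 = 1.
gcd(33, 4) = 1, so the sample visits 4/1 = 4 distinct residues mod 4.
Start 26 is shift 2; the shifts hit are 1, 2, 3, 4.

4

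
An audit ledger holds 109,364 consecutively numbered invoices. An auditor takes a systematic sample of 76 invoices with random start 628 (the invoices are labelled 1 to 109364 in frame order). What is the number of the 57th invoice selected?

k = 109364/76 = 1439
57th selection = r + (57−1)·k = 628 + 56×1439 = 628 + 80584 = 81212

81212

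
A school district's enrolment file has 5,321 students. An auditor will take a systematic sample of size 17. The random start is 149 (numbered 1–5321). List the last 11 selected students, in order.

k = N/n = 5321/17 = 313
7th selection = 149 + 6×313 = 2027
8th: 2027 + 313 = 2340
9th: 2340 + 313 = 2653
10th: 2653 + 313 = 2966
11th: 2966 + 313 = 3279
12th: 3279 + 313 = 3592
13th: 3592 + 313 = 3905
14th: 3905 + 313 = 4218
15th: 4218 + 313 = 4531
16th: 4531 + 313 = 4844
17th: 4844 + 313 = 5157

2027, 2340, 2653, 2966, 3279, 3592, 3905, 4218, 4531, 4844, 5157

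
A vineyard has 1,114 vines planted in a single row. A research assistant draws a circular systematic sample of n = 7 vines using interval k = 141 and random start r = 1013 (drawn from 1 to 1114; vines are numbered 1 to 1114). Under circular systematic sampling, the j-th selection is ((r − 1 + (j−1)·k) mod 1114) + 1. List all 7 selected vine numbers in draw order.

Selection 1: 1013
Selection 2: 1013 + 141 = 1154 → 1154 − 1114 = 40
Selection 3: 40 + 141 = 181
Selection 4: 181 + 141 = 322
Selection 5: 322 + 141 = 463
Selection 6: 463 + 141 = 604
Selection 7: 604 + 141 = 745

1013, 40, 181, 322, 463, 604, 745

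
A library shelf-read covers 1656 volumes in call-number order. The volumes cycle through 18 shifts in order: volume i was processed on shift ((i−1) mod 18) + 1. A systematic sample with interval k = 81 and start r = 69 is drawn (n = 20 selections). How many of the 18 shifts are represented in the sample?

2

Consecutive selections differ by k = 81, so their shift numbers differ by 81 mod 18 = 9.
gcd(81, 18) = 9, so the sample visits 18/9 = 2 distinct residues mod 18.
Start 69 is shift 15; the shifts hit are 6, 15.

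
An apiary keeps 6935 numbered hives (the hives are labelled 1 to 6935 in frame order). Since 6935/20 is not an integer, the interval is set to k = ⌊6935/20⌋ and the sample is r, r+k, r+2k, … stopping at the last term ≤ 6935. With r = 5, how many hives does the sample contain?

21

k = ⌊6935/20⌋ = 346
Achieved size = ⌊(6935 − 5)/346⌋ + 1 = ⌊6930/346⌋ + 1 = 20 + 1 = 21
(last selection: 5 + 20×346 = 6925 ≤ 6935; next would be 7271 > 6935)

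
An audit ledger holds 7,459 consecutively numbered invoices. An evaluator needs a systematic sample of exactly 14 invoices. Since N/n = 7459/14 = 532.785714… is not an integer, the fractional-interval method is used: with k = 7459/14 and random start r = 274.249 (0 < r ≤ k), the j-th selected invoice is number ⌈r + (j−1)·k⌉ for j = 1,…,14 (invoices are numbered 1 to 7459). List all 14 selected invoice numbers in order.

275, 808, 1340, 1873, 2406, 2939, 3471, 4004, 4537, 5070, 5603, 6135, 6668, 7201

j=1: r + 0k = 274.249 → ⌈·⌉ = 275
j=2: r + 1k = 807.034714… → ⌈·⌉ = 808
j=3: r + 2k = 1339.820428… → ⌈·⌉ = 1340
j=4: r + 3k = 1872.606142… → ⌈·⌉ = 1873
j=5: r + 4k = 2405.391857… → ⌈·⌉ = 2406
j=6: r + 5k = 2938.177571… → ⌈·⌉ = 2939
j=7: r + 6k = 3470.963285… → ⌈·⌉ = 3471
j=8: r + 7k = 4003.749 → ⌈·⌉ = 4004
j=9: r + 8k = 4536.534714… → ⌈·⌉ = 4537
j=10: r + 9k = 5069.320428… → ⌈·⌉ = 5070
j=11: r + 10k = 5602.106142… → ⌈·⌉ = 5603
j=12: r + 11k = 6134.891857… → ⌈·⌉ = 6135
j=13: r + 12k = 6667.677571… → ⌈·⌉ = 6668
j=14: r + 13k = 7200.463285… → ⌈·⌉ = 7201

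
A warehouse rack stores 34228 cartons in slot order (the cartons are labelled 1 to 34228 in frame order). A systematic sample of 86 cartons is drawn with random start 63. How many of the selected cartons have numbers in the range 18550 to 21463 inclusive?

7

k = 34228/86 = 398
First selection ≥ 18550: 63 + ⌈(18550−63)/398⌉·398 = 63 + 47×398 = 18769
Last selection ≤ 21463: 63 + ⌊(21463−63)/398⌋·398 = 63 + 53×398 = 21157
Count = 53 − 47 + 1 = 7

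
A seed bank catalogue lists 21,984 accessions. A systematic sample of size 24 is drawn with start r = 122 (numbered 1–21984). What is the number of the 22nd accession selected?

19358

k = 21984/24 = 916
22nd selection = r + (22−1)·k = 122 + 21×916 = 122 + 19236 = 19358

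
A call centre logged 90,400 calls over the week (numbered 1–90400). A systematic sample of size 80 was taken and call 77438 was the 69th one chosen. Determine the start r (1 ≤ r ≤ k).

598

k = 90400/80 = 1130
r = 77438 − (69−1)×1130 = 77438 − 76840 = 598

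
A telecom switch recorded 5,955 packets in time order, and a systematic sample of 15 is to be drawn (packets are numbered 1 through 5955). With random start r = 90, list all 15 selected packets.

k = N/n = 5955/15 = 397
packet 1: 90
packet 2: 90 + 397 = 487
packet 3: 487 + 397 = 884
packet 4: 884 + 397 = 1281
packet 5: 1281 + 397 = 1678
packet 6: 1678 + 397 = 2075
packet 7: 2075 + 397 = 2472
packet 8: 2472 + 397 = 2869
packet 9: 2869 + 397 = 3266
packet 10: 3266 + 397 = 3663
packet 11: 3663 + 397 = 4060
packet 12: 4060 + 397 = 4457
packet 13: 4457 + 397 = 4854
packet 14: 4854 + 397 = 5251
packet 15: 5251 + 397 = 5648

90, 487, 884, 1281, 1678, 2075, 2472, 2869, 3266, 3663, 4060, 4457, 4854, 5251, 5648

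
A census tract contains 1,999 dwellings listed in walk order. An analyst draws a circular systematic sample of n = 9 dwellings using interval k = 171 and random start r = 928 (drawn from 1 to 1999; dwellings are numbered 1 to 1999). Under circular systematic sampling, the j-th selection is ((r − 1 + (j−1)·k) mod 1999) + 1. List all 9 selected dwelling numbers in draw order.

928, 1099, 1270, 1441, 1612, 1783, 1954, 126, 297

Selection 1: 928
Selection 2: 928 + 171 = 1099
Selection 3: 1099 + 171 = 1270
Selection 4: 1270 + 171 = 1441
Selection 5: 1441 + 171 = 1612
Selection 6: 1612 + 171 = 1783
Selection 7: 1783 + 171 = 1954
Selection 8: 1954 + 171 = 2125 → 2125 − 1999 = 126
Selection 9: 126 + 171 = 297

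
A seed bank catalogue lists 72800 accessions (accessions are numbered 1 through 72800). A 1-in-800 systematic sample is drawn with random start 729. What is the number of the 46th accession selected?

k = 800
46th selection = r + (46−1)·k = 729 + 45×800 = 729 + 36000 = 36729

36729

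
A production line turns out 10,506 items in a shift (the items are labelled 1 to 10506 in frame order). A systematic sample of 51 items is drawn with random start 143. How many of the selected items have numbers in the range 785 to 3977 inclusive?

k = 10506/51 = 206
First selection ≥ 785: 143 + ⌈(785−143)/206⌉·206 = 143 + 4×206 = 967
Last selection ≤ 3977: 143 + ⌊(3977−143)/206⌋·206 = 143 + 18×206 = 3851
Count = 18 − 4 + 1 = 15

15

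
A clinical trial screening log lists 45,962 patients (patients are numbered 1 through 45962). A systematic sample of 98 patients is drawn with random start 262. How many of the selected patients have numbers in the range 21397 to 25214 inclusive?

k = 45962/98 = 469
First selection ≥ 21397: 262 + ⌈(21397−262)/469⌉·469 = 262 + 46×469 = 21836
Last selection ≤ 25214: 262 + ⌊(25214−262)/469⌋·469 = 262 + 53×469 = 25119
Count = 53 − 46 + 1 = 8

8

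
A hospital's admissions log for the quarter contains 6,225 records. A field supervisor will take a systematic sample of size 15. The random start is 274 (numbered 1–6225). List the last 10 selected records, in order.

2349, 2764, 3179, 3594, 4009, 4424, 4839, 5254, 5669, 6084

k = N/n = 6225/15 = 415
6th selection = 274 + 5×415 = 2349
7th: 2349 + 415 = 2764
8th: 2764 + 415 = 3179
9th: 3179 + 415 = 3594
10th: 3594 + 415 = 4009
11th: 4009 + 415 = 4424
12th: 4424 + 415 = 4839
13th: 4839 + 415 = 5254
14th: 5254 + 415 = 5669
15th: 5669 + 415 = 6084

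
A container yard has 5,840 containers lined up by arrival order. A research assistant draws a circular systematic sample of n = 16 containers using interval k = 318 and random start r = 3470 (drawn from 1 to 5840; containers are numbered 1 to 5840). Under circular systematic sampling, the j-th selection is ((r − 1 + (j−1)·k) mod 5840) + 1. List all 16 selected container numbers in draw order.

3470, 3788, 4106, 4424, 4742, 5060, 5378, 5696, 174, 492, 810, 1128, 1446, 1764, 2082, 2400

Selection 1: 3470
Selection 2: 3470 + 318 = 3788
Selection 3: 3788 + 318 = 4106
Selection 4: 4106 + 318 = 4424
Selection 5: 4424 + 318 = 4742
Selection 6: 4742 + 318 = 5060
Selection 7: 5060 + 318 = 5378
Selection 8: 5378 + 318 = 5696
Selection 9: 5696 + 318 = 6014 → 6014 − 5840 = 174
Selection 10: 174 + 318 = 492
Selection 11: 492 + 318 = 810
Selection 12: 810 + 318 = 1128
Selection 13: 1128 + 318 = 1446
Selection 14: 1446 + 318 = 1764
Selection 15: 1764 + 318 = 2082
Selection 16: 2082 + 318 = 2400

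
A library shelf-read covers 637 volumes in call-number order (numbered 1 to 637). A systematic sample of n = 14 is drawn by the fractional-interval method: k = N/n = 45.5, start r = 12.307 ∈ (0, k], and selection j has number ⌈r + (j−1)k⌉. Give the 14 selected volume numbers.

13, 58, 104, 149, 195, 240, 286, 331, 377, 422, 468, 513, 559, 604

j=1: r + 0k = 12.307 → ⌈·⌉ = 13
j=2: r + 1k = 57.807 → ⌈·⌉ = 58
j=3: r + 2k = 103.307 → ⌈·⌉ = 104
j=4: r + 3k = 148.807 → ⌈·⌉ = 149
j=5: r + 4k = 194.307 → ⌈·⌉ = 195
j=6: r + 5k = 239.807 → ⌈·⌉ = 240
j=7: r + 6k = 285.307 → ⌈·⌉ = 286
j=8: r + 7k = 330.807 → ⌈·⌉ = 331
j=9: r + 8k = 376.307 → ⌈·⌉ = 377
j=10: r + 9k = 421.807 → ⌈·⌉ = 422
j=11: r + 10k = 467.307 → ⌈·⌉ = 468
j=12: r + 11k = 512.807 → ⌈·⌉ = 513
j=13: r + 12k = 558.307 → ⌈·⌉ = 559
j=14: r + 13k = 603.807 → ⌈·⌉ = 604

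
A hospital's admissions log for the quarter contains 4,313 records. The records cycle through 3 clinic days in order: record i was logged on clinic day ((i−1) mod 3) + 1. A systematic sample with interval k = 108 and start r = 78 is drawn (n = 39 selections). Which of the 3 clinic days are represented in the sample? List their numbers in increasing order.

3

Consecutive selections differ by k = 108, so their clinic day numbers differ by 108 mod 3 = 0.
gcd(108, 3) = 3, so the sample visits 3/3 = 1 distinct residues mod 3.
Start 78 is clinic day 3; the clinic days hit are 3.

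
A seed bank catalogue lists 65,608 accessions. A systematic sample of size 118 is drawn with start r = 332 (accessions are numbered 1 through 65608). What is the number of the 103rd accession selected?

k = 65608/118 = 556
103rd selection = r + (103−1)·k = 332 + 102×556 = 332 + 56712 = 57044

57044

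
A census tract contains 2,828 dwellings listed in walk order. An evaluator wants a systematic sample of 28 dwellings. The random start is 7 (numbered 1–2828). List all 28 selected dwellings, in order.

k = N/n = 2828/28 = 101
dwelling 1: 7
dwelling 2: 7 + 101 = 108
dwelling 3: 108 + 101 = 209
dwelling 4: 209 + 101 = 310
dwelling 5: 310 + 101 = 411
dwelling 6: 411 + 101 = 512
dwelling 7: 512 + 101 = 613
dwelling 8: 613 + 101 = 714
dwelling 9: 714 + 101 = 815
dwelling 10: 815 + 101 = 916
dwelling 11: 916 + 101 = 1017
dwelling 12: 1017 + 101 = 1118
dwelling 13: 1118 + 101 = 1219
dwelling 14: 1219 + 101 = 1320
dwelling 15: 1320 + 101 = 1421
dwelling 16: 1421 + 101 = 1522
dwelling 17: 1522 + 101 = 1623
dwelling 18: 1623 + 101 = 1724
dwelling 19: 1724 + 101 = 1825
dwelling 20: 1825 + 101 = 1926
dwelling 21: 1926 + 101 = 2027
dwelling 22: 2027 + 101 = 2128
dwelling 23: 2128 + 101 = 2229
dwelling 24: 2229 + 101 = 2330
dwelling 25: 2330 + 101 = 2431
dwelling 26: 2431 + 101 = 2532
dwelling 27: 2532 + 101 = 2633
dwelling 28: 2633 + 101 = 2734

7, 108, 209, 310, 411, 512, 613, 714, 815, 916, 1017, 1118, 1219, 1320, 1421, 1522, 1623, 1724, 1825, 1926, 2027, 2128, 2229, 2330, 2431, 2532, 2633, 2734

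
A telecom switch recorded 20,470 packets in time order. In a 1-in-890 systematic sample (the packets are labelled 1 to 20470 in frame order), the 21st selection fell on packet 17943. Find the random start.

k = 890
r = 17943 − (21−1)×890 = 17943 − 17800 = 143

143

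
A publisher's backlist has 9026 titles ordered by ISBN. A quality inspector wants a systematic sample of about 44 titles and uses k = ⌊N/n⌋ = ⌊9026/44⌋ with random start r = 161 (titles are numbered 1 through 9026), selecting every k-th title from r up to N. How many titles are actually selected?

k = ⌊9026/44⌋ = 205
Achieved size = ⌊(9026 − 161)/205⌋ + 1 = ⌊8865/205⌋ + 1 = 43 + 1 = 44
(last selection: 161 + 43×205 = 8976 ≤ 9026; next would be 9181 > 9026)

44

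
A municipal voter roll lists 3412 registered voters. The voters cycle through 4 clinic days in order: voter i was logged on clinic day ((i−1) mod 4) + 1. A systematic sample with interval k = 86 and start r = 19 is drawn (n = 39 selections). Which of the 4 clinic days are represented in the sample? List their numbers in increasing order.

1, 3

Consecutive selections differ by k = 86, so their clinic day numbers differ by 86 mod 4 = 2.
gcd(86, 4) = 2, so the sample visits 4/2 = 2 distinct residues mod 4.
Start 19 is clinic day 3; the clinic days hit are 1, 3.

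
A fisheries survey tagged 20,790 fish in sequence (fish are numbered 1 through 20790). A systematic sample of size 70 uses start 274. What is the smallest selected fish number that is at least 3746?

k = 20790/70 = 297
Steps past start: ⌈(3746 − 274)/297⌉ = ⌈3472/297⌉ = 12
Selected fish: 274 + 12×297 = 3838

3838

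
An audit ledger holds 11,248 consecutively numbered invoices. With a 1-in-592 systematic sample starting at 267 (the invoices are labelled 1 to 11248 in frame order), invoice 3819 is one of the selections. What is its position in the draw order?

7

k = 592
position = (3819 − 267)/592 + 1 = 3552/592 + 1 = 6 + 1 = 7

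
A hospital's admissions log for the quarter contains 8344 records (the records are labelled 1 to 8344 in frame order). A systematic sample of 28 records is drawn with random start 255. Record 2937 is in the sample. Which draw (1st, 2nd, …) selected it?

k = 8344/28 = 298
position = (2937 − 255)/298 + 1 = 2682/298 + 1 = 9 + 1 = 10

10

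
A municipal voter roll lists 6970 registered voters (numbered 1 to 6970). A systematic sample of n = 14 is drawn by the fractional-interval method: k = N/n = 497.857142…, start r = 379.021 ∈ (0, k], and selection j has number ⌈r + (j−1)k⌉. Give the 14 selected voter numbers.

j=1: r + 0k = 379.021 → ⌈·⌉ = 380
j=2: r + 1k = 876.878142… → ⌈·⌉ = 877
j=3: r + 2k = 1374.735285… → ⌈·⌉ = 1375
j=4: r + 3k = 1872.592428… → ⌈·⌉ = 1873
j=5: r + 4k = 2370.449571… → ⌈·⌉ = 2371
j=6: r + 5k = 2868.306714… → ⌈·⌉ = 2869
j=7: r + 6k = 3366.163857… → ⌈·⌉ = 3367
j=8: r + 7k = 3864.021 → ⌈·⌉ = 3865
j=9: r + 8k = 4361.878142… → ⌈·⌉ = 4362
j=10: r + 9k = 4859.735285… → ⌈·⌉ = 4860
j=11: r + 10k = 5357.592428… → ⌈·⌉ = 5358
j=12: r + 11k = 5855.449571… → ⌈·⌉ = 5856
j=13: r + 12k = 6353.306714… → ⌈·⌉ = 6354
j=14: r + 13k = 6851.163857… → ⌈·⌉ = 6852

380, 877, 1375, 1873, 2371, 2869, 3367, 3865, 4362, 4860, 5358, 5856, 6354, 6852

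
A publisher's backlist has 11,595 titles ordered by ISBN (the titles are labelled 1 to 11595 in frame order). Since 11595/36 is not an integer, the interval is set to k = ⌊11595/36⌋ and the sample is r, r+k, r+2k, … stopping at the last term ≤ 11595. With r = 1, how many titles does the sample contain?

k = ⌊11595/36⌋ = 322
Achieved size = ⌊(11595 − 1)/322⌋ + 1 = ⌊11594/322⌋ + 1 = 36 + 1 = 37
(last selection: 1 + 36×322 = 11593 ≤ 11595; next would be 11915 > 11595)

37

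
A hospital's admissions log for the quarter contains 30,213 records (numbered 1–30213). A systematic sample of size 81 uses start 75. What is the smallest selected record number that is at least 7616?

k = 30213/81 = 373
Steps past start: ⌈(7616 − 75)/373⌉ = ⌈7541/373⌉ = 21
Selected record: 75 + 21×373 = 7908

7908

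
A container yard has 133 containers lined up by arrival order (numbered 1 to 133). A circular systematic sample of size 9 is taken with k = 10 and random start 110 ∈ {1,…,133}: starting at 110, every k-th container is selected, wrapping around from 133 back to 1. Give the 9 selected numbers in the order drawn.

Selection 1: 110
Selection 2: 110 + 10 = 120
Selection 3: 120 + 10 = 130
Selection 4: 130 + 10 = 140 → 140 − 133 = 7
Selection 5: 7 + 10 = 17
Selection 6: 17 + 10 = 27
Selection 7: 27 + 10 = 37
Selection 8: 37 + 10 = 47
Selection 9: 47 + 10 = 57

110, 120, 130, 7, 17, 27, 37, 47, 57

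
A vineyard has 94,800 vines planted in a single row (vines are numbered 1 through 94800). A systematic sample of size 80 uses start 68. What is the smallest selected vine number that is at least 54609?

55763

k = 94800/80 = 1185
Steps past start: ⌈(54609 − 68)/1185⌉ = ⌈54541/1185⌉ = 47
Selected vine: 68 + 47×1185 = 55763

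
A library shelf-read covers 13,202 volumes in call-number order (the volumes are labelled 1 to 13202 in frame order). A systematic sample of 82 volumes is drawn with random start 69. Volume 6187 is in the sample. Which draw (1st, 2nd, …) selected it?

k = 13202/82 = 161
position = (6187 − 69)/161 + 1 = 6118/161 + 1 = 38 + 1 = 39

39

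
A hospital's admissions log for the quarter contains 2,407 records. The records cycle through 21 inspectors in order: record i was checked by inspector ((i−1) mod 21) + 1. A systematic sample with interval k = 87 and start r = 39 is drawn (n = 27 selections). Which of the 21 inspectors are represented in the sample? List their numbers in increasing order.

3, 6, 9, 12, 15, 18, 21

Consecutive selections differ by k = 87, so their inspector numbers differ by 87 mod 21 = 3.
gcd(87, 21) = 3, so the sample visits 21/3 = 7 distinct residues mod 21.
Start 39 is inspector 18; the inspectors hit are 3, 6, 9, 12, 15, 18, 21.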